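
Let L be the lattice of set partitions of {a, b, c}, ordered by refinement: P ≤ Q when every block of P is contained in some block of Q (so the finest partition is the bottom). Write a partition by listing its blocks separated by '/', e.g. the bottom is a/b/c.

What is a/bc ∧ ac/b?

The meet (common refinement) of a/bc and ac/b intersects blocks pairwise, giving a/b/c.

a/b/c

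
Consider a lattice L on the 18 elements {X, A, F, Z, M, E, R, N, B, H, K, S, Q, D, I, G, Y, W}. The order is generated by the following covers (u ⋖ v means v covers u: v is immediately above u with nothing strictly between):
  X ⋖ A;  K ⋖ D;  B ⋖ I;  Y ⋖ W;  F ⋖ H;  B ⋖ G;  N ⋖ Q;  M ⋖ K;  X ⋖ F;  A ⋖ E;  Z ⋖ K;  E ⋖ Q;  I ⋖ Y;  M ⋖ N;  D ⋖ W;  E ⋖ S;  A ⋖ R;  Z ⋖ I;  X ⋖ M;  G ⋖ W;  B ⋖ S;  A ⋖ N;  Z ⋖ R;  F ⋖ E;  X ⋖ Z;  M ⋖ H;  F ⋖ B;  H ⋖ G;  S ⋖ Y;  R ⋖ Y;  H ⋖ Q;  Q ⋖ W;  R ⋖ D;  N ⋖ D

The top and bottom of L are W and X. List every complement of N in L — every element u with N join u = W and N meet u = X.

Need u with N ∨ u = W and N ∧ u = X.
Checking each element gives: B, I.

B, I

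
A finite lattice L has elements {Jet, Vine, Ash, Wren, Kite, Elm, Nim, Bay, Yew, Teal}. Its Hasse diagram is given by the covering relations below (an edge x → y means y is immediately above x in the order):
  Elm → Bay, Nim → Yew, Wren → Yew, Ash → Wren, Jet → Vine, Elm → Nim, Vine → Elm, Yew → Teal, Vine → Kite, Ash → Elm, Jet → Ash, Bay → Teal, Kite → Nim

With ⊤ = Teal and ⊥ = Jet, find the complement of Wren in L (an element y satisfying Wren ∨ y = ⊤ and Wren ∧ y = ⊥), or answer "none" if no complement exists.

For every candidate y, either Wren ∨ y ≠ Teal or Wren ∧ y ≠ Jet; no complement exists.

none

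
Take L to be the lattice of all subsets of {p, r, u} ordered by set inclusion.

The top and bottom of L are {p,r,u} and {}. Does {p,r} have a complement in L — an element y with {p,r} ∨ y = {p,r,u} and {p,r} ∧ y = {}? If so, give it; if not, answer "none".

Need y with {p,r} ∨ y = {p,r,u} and {p,r} ∧ y = {}.
Checking each element gives: {u}.

{u}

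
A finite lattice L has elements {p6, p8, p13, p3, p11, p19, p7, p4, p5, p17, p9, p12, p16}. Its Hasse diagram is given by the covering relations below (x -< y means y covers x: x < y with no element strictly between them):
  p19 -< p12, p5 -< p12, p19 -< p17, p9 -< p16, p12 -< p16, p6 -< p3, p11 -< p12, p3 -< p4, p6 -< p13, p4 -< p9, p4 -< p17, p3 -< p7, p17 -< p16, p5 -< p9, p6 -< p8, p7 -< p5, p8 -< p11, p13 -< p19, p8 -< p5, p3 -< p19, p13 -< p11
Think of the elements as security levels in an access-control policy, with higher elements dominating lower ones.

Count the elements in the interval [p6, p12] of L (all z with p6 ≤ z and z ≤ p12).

The interval [p6, p12] = {p11, p12, p13, p19, p3, p5, p6, p7, p8}, which has 9 elements.

9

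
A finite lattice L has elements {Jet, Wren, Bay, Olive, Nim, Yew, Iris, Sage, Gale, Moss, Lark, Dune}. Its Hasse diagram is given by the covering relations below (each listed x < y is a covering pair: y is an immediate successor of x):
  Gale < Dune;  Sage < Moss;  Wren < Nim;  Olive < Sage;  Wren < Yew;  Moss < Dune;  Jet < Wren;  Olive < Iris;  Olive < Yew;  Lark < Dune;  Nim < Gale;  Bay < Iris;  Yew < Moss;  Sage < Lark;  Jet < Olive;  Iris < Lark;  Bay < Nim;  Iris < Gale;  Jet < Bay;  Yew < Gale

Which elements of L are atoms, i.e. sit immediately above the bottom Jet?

The atoms are exactly the elements that cover Jet: Bay, Olive, Wren.

Bay, Olive, Wren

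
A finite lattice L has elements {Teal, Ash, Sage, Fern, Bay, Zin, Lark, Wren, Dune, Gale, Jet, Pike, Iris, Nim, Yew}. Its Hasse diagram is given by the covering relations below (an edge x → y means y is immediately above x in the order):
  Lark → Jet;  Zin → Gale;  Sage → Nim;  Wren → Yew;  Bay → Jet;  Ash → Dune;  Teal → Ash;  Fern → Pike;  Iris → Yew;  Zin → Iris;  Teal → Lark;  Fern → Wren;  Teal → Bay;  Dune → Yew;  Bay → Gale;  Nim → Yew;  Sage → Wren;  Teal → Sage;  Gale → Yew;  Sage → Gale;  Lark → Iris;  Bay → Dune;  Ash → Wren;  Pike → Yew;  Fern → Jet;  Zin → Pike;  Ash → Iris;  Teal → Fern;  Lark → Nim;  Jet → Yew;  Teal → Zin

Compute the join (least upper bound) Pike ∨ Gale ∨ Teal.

Yew

Common upper bounds of {Pike, Gale, Teal}: Yew.
The least among these is Yew.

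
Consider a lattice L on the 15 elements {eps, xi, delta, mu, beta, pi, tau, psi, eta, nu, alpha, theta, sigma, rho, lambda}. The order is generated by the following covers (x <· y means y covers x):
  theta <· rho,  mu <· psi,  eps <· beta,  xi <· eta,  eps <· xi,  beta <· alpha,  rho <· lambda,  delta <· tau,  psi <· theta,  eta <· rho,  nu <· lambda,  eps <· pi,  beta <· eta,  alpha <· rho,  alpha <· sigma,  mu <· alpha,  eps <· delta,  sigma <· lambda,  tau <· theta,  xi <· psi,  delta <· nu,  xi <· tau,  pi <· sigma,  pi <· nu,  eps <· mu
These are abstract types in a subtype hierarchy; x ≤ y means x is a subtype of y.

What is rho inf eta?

eta

Common lower bounds of {rho, eta}: beta, eps, eta, xi.
The greatest among these is eta.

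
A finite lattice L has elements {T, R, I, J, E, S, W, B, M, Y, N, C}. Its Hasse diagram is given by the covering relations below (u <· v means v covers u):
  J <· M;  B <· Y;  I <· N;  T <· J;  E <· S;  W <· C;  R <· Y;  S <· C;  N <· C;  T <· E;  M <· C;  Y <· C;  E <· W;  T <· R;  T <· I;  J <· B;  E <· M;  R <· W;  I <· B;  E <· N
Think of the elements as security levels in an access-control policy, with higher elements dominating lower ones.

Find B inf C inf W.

Common lower bounds of {B, C, W}: T.
The greatest among these is T.

T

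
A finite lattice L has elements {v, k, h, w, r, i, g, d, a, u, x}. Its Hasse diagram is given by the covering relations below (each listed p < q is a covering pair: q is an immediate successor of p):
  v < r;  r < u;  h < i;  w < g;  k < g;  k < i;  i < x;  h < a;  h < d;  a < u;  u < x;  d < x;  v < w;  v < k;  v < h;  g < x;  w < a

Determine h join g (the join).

x

Common upper bounds of {h, g}: x.
The least among these is x.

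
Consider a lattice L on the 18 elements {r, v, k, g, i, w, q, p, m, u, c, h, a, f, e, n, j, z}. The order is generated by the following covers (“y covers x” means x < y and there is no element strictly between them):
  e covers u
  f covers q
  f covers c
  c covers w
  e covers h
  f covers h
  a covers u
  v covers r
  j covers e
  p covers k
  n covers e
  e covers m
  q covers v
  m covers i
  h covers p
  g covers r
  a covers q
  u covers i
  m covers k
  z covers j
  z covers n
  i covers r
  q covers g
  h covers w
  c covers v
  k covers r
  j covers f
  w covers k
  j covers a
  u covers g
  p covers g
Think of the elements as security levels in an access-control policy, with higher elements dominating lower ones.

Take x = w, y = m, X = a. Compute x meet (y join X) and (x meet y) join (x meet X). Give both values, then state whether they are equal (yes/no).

y join X = j, so x meet (y join X) = w meet j = w.
x meet y = k and x meet X = r, so (x meet y) join (x meet X) = k join r = k.
Equal: no.

w; k; no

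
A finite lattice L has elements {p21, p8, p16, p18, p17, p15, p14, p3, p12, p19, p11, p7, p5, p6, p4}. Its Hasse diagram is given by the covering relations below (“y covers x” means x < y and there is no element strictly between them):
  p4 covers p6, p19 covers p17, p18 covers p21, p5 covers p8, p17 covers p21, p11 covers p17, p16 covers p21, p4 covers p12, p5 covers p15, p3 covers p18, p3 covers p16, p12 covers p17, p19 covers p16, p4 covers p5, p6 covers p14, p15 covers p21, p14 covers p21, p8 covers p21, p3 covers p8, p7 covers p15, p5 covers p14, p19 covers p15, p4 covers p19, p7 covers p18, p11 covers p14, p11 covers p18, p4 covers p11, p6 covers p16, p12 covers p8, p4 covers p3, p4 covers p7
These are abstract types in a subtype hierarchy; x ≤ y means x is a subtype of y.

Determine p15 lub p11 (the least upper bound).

p4

Common upper bounds of {p15, p11}: p4.
The least among these is p4.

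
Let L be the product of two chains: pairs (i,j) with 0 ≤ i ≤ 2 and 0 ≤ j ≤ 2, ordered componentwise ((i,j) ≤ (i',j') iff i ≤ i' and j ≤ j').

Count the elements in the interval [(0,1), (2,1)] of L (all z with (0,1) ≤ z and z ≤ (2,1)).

3

The interval [(0,1), (2,1)] = {(0,1), (1,1), (2,1)}, which has 3 elements.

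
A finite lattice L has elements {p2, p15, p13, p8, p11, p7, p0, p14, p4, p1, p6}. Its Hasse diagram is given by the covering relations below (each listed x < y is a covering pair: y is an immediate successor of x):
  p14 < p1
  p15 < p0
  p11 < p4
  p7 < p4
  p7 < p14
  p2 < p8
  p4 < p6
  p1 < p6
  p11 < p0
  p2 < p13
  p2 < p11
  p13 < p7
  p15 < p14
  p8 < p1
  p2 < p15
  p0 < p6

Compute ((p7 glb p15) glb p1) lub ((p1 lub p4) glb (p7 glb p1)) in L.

p7

p7 ∧ p15 = p2
p2 ∧ p1 = p2
p1 ∨ p4 = p6
p7 ∧ p1 = p7
p6 ∧ p7 = p7
p2 ∨ p7 = p7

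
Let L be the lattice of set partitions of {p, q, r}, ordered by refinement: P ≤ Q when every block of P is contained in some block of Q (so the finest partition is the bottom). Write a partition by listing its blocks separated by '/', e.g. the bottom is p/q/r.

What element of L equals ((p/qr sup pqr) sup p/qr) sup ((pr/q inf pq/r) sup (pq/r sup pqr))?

pqr

p/qr ∨ pqr = pqr
pqr ∨ p/qr = pqr
pr/q ∧ pq/r = p/q/r
pq/r ∨ pqr = pqr
p/q/r ∨ pqr = pqr
pqr ∨ pqr = pqr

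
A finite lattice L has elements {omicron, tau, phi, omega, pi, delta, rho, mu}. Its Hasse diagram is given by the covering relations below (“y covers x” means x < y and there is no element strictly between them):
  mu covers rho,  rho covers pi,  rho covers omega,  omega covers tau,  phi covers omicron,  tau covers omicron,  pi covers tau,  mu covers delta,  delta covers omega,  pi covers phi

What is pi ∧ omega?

Common lower bounds of {pi, omega}: omicron, tau.
The greatest among these is tau.

tau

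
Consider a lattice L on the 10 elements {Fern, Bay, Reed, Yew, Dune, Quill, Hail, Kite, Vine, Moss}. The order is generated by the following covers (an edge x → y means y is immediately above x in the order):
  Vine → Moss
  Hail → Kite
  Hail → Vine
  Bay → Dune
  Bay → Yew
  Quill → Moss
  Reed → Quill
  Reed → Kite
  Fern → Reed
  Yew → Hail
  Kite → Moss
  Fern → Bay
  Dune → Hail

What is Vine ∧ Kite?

Hail

Common lower bounds of {Vine, Kite}: Bay, Dune, Fern, Hail, Yew.
The greatest among these is Hail.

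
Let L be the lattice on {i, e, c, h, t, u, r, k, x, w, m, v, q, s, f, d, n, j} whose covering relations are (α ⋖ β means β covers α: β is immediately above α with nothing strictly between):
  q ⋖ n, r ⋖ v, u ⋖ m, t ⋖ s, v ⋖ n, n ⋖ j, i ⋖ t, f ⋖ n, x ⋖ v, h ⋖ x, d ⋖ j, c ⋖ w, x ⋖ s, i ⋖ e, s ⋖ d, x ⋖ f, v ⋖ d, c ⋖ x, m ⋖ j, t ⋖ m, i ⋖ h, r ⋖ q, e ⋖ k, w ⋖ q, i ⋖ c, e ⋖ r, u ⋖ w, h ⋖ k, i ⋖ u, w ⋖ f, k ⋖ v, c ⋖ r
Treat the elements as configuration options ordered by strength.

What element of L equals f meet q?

f ∧ q = w

w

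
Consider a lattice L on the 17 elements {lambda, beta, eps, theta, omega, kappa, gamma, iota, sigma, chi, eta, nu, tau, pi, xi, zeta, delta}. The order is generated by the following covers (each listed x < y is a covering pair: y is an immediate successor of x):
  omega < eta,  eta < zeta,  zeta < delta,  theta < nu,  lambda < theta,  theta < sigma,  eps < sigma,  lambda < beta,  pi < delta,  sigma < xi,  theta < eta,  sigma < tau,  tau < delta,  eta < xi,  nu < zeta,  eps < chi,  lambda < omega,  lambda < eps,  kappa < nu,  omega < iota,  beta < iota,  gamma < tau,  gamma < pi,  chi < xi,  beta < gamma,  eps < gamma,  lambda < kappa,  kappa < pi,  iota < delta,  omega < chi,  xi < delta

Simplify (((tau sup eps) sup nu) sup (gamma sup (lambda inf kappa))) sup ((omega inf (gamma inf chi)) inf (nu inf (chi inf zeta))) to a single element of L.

delta

tau ∨ eps = tau
tau ∨ nu = delta
lambda ∧ kappa = lambda
gamma ∨ lambda = gamma
delta ∨ gamma = delta
gamma ∧ chi = eps
omega ∧ eps = lambda
chi ∧ zeta = omega
nu ∧ omega = lambda
lambda ∧ lambda = lambda
delta ∨ lambda = delta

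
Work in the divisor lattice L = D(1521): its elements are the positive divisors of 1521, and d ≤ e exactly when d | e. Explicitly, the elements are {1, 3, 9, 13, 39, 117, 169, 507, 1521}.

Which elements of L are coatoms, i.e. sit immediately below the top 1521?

The coatoms are exactly the elements covered by 1521: 117, 507.

117, 507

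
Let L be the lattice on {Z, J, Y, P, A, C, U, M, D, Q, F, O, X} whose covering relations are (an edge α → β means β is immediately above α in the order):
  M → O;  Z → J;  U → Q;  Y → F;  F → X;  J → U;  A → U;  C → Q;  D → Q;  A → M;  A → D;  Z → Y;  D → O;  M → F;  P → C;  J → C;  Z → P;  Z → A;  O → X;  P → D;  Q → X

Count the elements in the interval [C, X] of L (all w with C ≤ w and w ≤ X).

The interval [C, X] = {C, Q, X}, which has 3 elements.

3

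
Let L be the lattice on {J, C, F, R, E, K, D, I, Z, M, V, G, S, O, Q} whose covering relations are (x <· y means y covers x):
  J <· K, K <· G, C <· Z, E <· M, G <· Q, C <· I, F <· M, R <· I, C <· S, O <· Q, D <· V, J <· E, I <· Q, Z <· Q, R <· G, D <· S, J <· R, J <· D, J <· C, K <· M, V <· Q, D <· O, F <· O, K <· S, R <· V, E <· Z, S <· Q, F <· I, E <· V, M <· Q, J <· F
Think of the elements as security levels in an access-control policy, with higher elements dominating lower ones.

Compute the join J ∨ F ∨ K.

Common upper bounds of {J, F, K}: M, Q.
The least among these is M.

M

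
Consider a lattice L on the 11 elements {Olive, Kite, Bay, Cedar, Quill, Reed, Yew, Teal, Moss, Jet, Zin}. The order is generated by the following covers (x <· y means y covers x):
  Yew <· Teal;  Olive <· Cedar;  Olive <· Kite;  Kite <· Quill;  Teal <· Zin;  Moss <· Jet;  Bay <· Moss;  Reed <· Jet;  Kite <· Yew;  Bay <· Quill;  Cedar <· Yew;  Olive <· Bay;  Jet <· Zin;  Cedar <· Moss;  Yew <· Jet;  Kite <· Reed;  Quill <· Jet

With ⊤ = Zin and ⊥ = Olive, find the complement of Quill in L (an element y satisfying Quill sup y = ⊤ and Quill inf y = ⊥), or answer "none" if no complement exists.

none

For every candidate y, either Quill ∨ y ≠ Zin or Quill ∧ y ≠ Olive; no complement exists.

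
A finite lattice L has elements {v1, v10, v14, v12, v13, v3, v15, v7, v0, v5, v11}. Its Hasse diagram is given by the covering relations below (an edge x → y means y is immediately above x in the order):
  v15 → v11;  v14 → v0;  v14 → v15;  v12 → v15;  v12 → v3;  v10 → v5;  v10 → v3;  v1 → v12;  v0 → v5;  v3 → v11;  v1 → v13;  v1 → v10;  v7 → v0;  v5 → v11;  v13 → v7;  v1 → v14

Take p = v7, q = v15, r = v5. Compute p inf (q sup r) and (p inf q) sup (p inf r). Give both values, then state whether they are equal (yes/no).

v7; v7; yes

q sup r = v11, so p inf (q sup r) = v7 inf v11 = v7.
p inf q = v1 and p inf r = v7, so (p inf q) sup (p inf r) = v1 sup v7 = v7.
Equal: yes.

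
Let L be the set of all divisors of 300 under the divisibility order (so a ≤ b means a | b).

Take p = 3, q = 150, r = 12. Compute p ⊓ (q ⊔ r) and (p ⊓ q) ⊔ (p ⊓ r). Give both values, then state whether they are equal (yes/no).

3; 3; yes

q ⊔ r = 300, so p ⊓ (q ⊔ r) = 3 ⊓ 300 = 3.
p ⊓ q = 3 and p ⊓ r = 3, so (p ⊓ q) ⊔ (p ⊓ r) = 3 ⊔ 3 = 3.
Equal: yes.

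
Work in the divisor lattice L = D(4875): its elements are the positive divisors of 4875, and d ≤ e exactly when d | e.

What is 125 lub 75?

375

Common upper bounds of {125, 75}: 375, 4875.
The least among these is 375.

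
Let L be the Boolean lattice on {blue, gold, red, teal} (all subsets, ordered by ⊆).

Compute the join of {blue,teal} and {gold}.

{blue,gold,teal}

Common upper bounds of {{blue,teal}, {gold}}: {blue,gold,red,teal}, {blue,gold,teal}.
The least among these is {blue,gold,teal}.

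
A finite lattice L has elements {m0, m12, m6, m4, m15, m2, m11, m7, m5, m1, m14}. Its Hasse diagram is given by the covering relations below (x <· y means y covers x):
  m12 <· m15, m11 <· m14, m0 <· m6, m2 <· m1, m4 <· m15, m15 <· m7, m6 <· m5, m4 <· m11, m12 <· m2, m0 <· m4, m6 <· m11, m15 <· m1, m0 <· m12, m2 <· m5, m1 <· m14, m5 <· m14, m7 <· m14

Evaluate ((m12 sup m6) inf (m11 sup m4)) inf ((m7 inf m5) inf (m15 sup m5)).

m12 ∨ m6 = m5
m11 ∨ m4 = m11
m5 ∧ m11 = m6
m7 ∧ m5 = m12
m15 ∨ m5 = m14
m12 ∧ m14 = m12
m6 ∧ m12 = m0

m0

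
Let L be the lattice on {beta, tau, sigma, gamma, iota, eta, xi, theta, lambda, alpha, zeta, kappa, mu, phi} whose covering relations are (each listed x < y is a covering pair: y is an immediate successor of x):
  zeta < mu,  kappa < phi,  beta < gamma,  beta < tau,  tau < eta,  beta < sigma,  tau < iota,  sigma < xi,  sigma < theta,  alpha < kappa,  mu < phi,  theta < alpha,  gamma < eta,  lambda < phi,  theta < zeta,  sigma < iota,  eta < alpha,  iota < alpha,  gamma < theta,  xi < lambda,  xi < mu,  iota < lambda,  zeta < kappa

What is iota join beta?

Common upper bounds of {iota, beta}: alpha, iota, kappa, lambda, phi.
The least among these is iota.

iota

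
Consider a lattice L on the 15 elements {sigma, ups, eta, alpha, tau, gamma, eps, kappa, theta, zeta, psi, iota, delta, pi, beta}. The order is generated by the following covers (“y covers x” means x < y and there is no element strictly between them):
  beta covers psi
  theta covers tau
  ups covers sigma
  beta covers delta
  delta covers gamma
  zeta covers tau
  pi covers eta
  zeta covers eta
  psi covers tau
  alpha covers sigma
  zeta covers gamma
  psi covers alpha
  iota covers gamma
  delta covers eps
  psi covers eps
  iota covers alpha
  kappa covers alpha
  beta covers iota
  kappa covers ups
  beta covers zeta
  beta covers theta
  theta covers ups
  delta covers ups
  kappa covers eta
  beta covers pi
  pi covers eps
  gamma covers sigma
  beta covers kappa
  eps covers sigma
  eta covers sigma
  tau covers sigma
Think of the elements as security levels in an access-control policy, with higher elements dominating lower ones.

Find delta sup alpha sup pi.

beta

Common upper bounds of {delta, alpha, pi}: beta.
The least among these is beta.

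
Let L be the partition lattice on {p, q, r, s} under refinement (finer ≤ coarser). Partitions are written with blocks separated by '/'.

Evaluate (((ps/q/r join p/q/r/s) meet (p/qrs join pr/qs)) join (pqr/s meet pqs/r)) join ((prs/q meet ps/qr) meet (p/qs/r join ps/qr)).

ps/q/r ∨ p/q/r/s = ps/q/r
p/qrs ∨ pr/qs = pqrs
ps/q/r ∧ pqrs = ps/q/r
pqr/s ∧ pqs/r = pq/r/s
ps/q/r ∨ pq/r/s = pqs/r
prs/q ∧ ps/qr = ps/q/r
p/qs/r ∨ ps/qr = pqrs
ps/q/r ∧ pqrs = ps/q/r
pqs/r ∨ ps/q/r = pqs/r

pqs/r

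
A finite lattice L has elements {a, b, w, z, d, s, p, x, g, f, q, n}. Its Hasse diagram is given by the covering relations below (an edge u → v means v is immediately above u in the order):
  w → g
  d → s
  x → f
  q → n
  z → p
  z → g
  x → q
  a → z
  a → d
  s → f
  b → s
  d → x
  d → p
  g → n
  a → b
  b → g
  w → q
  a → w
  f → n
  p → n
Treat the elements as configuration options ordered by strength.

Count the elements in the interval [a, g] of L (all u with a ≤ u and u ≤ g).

5

The interval [a, g] = {a, b, g, w, z}, which has 5 elements.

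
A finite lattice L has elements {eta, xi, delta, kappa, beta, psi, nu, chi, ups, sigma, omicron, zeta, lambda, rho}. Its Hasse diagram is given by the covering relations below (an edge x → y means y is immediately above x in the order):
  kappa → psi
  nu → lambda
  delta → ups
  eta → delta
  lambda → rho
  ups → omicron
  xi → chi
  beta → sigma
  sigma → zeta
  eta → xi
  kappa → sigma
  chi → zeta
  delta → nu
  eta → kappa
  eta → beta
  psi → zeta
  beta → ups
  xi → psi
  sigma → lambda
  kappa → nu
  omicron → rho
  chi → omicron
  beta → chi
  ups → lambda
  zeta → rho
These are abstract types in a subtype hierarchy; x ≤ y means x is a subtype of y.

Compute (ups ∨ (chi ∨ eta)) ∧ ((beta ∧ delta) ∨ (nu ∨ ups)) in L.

chi ∨ eta = chi
ups ∨ chi = omicron
beta ∧ delta = eta
nu ∨ ups = lambda
eta ∨ lambda = lambda
omicron ∧ lambda = ups

ups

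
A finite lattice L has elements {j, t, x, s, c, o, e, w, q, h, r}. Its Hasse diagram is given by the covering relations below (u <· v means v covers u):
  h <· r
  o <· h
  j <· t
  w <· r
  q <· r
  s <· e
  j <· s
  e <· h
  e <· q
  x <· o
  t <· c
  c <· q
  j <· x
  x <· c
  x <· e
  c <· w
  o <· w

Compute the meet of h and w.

Common lower bounds of {h, w}: j, o, x.
The greatest among these is o.

o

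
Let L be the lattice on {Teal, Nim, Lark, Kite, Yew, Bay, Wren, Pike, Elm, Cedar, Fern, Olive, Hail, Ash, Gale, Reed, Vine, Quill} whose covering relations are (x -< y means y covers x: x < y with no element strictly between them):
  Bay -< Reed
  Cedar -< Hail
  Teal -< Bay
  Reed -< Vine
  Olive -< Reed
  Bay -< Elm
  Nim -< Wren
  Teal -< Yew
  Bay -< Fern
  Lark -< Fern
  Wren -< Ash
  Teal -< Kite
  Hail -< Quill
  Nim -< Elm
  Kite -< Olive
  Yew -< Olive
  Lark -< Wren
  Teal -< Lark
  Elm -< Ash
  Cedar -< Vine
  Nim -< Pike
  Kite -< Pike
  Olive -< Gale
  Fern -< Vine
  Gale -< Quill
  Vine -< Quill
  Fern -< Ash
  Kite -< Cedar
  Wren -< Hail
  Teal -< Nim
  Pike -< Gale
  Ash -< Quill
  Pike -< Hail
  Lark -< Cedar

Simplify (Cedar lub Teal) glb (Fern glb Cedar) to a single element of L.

Cedar ∨ Teal = Cedar
Fern ∧ Cedar = Lark
Cedar ∧ Lark = Lark

Lark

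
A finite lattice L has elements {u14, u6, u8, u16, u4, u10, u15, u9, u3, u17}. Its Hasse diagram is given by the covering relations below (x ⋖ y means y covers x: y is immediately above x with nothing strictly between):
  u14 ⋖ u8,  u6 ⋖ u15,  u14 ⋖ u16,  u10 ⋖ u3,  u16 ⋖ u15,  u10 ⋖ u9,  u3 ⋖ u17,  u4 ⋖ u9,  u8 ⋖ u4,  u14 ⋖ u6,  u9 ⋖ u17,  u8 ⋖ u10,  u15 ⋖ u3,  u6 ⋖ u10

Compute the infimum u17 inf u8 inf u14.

Common lower bounds of {u17, u8, u14}: u14.
The greatest among these is u14.

u14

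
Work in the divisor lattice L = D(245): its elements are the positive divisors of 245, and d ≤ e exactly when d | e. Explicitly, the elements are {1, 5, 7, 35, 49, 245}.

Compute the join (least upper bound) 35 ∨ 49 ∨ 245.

In the divisibility order, the join is the least common multiple: lcm(35, 49, 245) = 245.

245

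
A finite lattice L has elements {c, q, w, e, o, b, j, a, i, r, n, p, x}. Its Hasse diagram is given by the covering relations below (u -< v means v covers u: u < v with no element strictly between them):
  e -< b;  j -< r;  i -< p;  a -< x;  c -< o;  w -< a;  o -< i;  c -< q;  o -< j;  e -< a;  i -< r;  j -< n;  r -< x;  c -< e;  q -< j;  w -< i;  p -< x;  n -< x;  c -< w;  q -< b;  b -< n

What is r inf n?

j

Common lower bounds of {r, n}: c, j, o, q.
The greatest among these is j.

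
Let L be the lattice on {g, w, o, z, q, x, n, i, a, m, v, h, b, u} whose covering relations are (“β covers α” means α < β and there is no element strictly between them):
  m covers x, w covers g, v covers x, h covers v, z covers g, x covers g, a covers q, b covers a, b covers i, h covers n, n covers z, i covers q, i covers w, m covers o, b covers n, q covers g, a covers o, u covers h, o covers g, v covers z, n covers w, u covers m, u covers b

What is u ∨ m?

Common upper bounds of {u, m}: u.
The least among these is u.

u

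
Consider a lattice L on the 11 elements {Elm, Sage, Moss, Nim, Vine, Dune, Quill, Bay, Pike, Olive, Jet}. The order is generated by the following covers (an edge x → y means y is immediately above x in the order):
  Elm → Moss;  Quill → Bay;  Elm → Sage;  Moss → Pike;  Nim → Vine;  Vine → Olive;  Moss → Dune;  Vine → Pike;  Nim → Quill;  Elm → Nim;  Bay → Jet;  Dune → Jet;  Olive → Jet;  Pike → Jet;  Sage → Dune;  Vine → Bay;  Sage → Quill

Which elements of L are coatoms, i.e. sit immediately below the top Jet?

Bay, Dune, Olive, Pike

The coatoms are exactly the elements covered by Jet: Bay, Dune, Olive, Pike.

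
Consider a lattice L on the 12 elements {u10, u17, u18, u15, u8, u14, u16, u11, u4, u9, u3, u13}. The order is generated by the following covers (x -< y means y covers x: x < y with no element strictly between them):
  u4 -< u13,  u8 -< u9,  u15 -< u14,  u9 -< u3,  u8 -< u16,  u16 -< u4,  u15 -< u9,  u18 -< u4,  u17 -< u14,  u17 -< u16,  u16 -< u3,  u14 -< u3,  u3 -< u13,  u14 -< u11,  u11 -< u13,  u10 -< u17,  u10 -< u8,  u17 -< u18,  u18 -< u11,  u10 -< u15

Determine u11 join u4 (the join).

u13

Common upper bounds of {u11, u4}: u13.
The least among these is u13.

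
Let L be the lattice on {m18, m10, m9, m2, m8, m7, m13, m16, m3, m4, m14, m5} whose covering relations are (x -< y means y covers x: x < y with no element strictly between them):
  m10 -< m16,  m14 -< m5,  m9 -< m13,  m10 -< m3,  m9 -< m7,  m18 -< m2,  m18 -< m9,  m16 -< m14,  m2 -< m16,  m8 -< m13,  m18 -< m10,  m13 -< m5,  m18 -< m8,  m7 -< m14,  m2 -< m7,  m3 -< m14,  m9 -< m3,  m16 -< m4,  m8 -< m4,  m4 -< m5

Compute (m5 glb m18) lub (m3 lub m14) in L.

m14

m5 ∧ m18 = m18
m3 ∨ m14 = m14
m18 ∨ m14 = m14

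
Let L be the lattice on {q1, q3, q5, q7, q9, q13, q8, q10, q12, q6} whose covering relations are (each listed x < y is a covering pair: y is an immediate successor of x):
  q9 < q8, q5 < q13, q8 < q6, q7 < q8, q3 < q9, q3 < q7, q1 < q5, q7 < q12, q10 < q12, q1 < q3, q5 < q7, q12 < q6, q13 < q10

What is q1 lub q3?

q3

Common upper bounds of {q1, q3}: q12, q3, q6, q7, q8, q9.
The least among these is q3.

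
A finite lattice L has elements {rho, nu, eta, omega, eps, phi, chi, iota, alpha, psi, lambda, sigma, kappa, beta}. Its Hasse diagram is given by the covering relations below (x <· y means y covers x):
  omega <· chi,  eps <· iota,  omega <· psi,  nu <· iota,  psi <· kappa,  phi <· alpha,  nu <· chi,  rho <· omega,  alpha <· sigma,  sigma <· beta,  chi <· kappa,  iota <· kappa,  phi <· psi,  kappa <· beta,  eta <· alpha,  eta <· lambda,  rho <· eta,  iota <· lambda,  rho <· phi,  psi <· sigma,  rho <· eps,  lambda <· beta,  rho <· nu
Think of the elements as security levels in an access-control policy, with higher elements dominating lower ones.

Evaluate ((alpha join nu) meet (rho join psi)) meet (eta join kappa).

psi

alpha ∨ nu = beta
rho ∨ psi = psi
beta ∧ psi = psi
eta ∨ kappa = beta
psi ∧ beta = psi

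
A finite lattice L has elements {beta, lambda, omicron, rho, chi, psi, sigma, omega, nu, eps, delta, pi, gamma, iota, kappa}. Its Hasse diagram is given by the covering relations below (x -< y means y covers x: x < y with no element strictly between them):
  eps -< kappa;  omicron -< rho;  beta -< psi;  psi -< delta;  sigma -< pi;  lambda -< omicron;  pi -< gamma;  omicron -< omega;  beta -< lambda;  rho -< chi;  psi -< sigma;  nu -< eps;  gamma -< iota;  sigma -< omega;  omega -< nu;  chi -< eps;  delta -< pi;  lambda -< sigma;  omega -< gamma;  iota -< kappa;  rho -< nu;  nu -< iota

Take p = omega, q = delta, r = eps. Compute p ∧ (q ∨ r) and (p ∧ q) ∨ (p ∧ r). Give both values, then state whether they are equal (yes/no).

q ∨ r = kappa, so p ∧ (q ∨ r) = omega ∧ kappa = omega.
p ∧ q = psi and p ∧ r = omega, so (p ∧ q) ∨ (p ∧ r) = psi ∨ omega = omega.
Equal: yes.

omega; omega; yes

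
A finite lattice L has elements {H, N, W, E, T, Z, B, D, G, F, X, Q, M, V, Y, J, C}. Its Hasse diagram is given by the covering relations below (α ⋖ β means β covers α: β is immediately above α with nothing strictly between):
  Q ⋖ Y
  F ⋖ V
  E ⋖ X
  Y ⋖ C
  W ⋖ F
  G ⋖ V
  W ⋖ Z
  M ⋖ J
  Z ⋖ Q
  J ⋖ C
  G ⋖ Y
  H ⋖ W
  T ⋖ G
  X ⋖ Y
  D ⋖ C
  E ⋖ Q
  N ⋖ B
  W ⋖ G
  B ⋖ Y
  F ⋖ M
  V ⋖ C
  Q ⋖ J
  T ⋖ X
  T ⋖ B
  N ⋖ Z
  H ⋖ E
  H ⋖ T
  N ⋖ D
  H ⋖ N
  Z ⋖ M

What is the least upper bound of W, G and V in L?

Common upper bounds of {W, G, V}: C, V.
The least among these is V.

V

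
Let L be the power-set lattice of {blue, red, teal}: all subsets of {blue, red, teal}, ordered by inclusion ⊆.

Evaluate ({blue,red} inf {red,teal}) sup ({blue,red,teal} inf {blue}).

{blue,red}

{blue,red} ∧ {red,teal} = {red}
{blue,red,teal} ∧ {blue} = {blue}
{red} ∨ {blue} = {blue,red}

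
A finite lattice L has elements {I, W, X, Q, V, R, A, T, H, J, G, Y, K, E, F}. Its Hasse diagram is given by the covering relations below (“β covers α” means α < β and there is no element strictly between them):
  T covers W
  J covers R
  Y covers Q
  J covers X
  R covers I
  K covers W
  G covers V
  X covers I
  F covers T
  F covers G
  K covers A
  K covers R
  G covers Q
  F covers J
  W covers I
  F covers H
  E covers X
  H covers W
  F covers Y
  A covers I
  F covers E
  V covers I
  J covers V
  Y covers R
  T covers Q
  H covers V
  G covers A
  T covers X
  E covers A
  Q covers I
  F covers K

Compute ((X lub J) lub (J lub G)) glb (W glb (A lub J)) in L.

X ∨ J = J
J ∨ G = F
J ∨ F = F
A ∨ J = F
W ∧ F = W
F ∧ W = W

W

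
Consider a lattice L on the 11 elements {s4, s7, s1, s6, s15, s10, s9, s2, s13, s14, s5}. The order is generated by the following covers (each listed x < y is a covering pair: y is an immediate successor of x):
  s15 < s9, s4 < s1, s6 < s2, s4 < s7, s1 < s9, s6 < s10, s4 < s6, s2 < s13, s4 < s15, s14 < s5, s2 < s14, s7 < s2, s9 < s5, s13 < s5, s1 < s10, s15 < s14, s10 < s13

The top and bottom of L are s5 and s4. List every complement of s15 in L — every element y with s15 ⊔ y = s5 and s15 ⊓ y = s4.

s10, s13

Need y with s15 ∨ y = s5 and s15 ∧ y = s4.
Checking each element gives: s10, s13.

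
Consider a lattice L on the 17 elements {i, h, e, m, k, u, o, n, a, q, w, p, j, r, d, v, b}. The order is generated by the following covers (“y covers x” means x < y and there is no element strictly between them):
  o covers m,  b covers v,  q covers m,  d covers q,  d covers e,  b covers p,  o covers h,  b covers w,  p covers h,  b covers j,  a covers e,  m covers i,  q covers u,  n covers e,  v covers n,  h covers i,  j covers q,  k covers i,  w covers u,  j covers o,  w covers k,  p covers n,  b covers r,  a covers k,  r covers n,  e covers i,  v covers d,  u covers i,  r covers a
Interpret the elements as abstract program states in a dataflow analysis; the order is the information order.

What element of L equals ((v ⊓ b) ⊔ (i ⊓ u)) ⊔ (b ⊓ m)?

v ∧ b = v
i ∧ u = i
v ∨ i = v
b ∧ m = m
v ∨ m = v

v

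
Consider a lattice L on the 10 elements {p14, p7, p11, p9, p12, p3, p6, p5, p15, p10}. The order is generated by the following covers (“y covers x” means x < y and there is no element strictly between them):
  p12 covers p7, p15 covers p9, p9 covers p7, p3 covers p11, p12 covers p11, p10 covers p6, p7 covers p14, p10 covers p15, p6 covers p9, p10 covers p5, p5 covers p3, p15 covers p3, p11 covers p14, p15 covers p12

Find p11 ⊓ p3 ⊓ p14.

Common lower bounds of {p11, p3, p14}: p14.
The greatest among these is p14.

p14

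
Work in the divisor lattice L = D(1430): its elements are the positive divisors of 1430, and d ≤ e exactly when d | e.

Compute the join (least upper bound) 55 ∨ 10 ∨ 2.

110

Common upper bounds of {55, 10, 2}: 110, 1430.
The least among these is 110.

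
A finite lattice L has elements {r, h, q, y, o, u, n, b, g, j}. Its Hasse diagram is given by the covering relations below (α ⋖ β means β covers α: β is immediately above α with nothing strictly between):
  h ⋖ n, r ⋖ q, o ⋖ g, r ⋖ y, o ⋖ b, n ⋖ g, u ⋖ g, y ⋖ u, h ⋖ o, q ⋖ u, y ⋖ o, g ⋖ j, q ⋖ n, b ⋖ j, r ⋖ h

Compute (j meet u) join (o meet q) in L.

j ∧ u = u
o ∧ q = r
u ∨ r = u

u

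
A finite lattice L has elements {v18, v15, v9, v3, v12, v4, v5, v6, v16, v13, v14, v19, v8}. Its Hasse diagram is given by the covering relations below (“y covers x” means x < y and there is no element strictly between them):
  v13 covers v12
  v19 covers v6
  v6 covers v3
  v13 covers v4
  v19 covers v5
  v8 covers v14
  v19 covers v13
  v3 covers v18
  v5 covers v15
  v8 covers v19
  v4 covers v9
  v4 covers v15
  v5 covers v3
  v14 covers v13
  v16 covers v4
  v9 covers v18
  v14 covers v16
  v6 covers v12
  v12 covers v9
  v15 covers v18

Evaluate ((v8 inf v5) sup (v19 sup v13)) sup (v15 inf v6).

v19

v8 ∧ v5 = v5
v19 ∨ v13 = v19
v5 ∨ v19 = v19
v15 ∧ v6 = v18
v19 ∨ v18 = v19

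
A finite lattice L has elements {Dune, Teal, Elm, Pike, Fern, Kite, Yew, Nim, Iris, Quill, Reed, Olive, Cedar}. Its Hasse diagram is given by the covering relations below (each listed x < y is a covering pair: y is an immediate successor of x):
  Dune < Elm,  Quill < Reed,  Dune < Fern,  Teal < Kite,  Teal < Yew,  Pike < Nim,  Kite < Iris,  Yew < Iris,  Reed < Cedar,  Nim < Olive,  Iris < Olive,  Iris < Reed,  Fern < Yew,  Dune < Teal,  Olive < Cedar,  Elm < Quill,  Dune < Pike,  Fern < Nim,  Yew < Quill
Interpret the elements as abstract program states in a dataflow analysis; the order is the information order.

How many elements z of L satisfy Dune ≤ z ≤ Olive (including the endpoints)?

The interval [Dune, Olive] = {Dune, Fern, Iris, Kite, Nim, Olive, Pike, Teal, Yew}, which has 9 elements.

9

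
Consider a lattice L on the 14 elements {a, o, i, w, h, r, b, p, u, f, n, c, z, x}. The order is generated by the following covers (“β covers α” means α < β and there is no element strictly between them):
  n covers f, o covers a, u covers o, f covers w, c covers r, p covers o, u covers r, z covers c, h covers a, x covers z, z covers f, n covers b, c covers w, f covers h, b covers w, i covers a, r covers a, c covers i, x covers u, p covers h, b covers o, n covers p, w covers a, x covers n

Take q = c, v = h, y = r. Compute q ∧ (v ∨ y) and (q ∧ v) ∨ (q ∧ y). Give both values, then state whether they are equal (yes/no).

c; r; no

v ∨ y = z, so q ∧ (v ∨ y) = c ∧ z = c.
q ∧ v = a and q ∧ y = r, so (q ∧ v) ∨ (q ∧ y) = a ∨ r = r.
Equal: no.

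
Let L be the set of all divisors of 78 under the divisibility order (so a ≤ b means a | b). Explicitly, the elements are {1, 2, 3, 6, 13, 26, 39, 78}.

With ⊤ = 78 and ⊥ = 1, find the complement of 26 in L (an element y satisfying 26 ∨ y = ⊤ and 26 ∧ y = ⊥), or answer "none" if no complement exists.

Need y with 26 ∨ y = 78 and 26 ∧ y = 1.
Checking each element gives: 3.

3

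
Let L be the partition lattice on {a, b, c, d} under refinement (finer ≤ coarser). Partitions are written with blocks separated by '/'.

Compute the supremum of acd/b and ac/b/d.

The join of acd/b and ac/b/d merges any blocks that overlap across the partitions, giving acd/b.

acd/b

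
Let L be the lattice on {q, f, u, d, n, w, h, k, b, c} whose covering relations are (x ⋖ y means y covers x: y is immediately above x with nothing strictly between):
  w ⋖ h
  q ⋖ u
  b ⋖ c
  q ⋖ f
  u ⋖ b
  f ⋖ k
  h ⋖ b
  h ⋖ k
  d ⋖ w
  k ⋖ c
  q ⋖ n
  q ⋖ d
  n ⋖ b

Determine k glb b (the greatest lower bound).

Common lower bounds of {k, b}: d, h, q, w.
The greatest among these is h.

h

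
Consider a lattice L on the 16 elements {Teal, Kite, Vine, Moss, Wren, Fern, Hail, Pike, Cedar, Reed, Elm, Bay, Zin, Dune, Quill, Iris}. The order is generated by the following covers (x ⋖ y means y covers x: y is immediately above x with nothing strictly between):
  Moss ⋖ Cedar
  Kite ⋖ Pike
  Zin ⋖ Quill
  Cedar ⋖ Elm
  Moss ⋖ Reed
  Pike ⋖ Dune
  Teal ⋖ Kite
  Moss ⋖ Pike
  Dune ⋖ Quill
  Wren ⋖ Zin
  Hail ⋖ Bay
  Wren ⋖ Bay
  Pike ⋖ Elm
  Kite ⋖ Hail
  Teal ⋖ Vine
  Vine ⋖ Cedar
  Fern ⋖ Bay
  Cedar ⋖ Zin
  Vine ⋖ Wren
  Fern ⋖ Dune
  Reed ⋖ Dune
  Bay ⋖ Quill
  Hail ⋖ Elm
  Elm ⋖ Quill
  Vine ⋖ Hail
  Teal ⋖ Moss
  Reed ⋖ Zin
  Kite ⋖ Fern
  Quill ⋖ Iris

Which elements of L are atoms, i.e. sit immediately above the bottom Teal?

The atoms are exactly the elements that cover Teal: Kite, Moss, Vine.

Kite, Moss, Vine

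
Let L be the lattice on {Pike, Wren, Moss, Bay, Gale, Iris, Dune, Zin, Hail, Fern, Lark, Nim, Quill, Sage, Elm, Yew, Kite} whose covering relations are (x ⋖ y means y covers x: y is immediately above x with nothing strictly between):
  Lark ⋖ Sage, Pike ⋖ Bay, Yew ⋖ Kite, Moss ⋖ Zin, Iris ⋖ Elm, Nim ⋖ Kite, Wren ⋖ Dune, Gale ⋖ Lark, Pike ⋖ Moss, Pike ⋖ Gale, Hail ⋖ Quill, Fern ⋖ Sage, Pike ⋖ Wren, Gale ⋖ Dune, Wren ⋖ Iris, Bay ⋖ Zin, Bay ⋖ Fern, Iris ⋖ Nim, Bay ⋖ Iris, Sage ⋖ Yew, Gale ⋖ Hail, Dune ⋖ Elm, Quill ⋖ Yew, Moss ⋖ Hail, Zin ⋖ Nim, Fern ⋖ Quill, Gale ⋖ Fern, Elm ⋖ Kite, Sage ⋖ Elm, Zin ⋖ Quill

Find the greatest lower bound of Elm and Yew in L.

Sage

Common lower bounds of {Elm, Yew}: Bay, Fern, Gale, Lark, Pike, Sage.
The greatest among these is Sage.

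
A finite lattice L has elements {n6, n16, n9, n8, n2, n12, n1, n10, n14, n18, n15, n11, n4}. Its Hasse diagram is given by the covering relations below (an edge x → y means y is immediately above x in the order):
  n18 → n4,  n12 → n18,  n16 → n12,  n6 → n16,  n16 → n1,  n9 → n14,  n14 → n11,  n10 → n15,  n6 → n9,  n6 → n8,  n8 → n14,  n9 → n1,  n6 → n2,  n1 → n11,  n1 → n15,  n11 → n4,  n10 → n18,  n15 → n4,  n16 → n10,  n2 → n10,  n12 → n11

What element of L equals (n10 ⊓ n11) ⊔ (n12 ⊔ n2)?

n18

n10 ∧ n11 = n16
n12 ∨ n2 = n18
n16 ∨ n18 = n18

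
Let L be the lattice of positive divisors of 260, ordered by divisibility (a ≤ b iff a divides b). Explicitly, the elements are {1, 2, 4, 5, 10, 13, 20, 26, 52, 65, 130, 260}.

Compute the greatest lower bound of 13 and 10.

In the divisibility order, the meet is the greatest common divisor: gcd(13, 10) = 1.

1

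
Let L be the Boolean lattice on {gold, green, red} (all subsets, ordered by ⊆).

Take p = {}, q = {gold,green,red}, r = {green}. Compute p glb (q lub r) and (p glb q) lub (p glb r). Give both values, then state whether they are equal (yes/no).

q lub r = {gold,green,red}, so p glb (q lub r) = {} glb {gold,green,red} = {}.
p glb q = {} and p glb r = {}, so (p glb q) lub (p glb r) = {} lub {} = {}.
Equal: yes.

{}; {}; yes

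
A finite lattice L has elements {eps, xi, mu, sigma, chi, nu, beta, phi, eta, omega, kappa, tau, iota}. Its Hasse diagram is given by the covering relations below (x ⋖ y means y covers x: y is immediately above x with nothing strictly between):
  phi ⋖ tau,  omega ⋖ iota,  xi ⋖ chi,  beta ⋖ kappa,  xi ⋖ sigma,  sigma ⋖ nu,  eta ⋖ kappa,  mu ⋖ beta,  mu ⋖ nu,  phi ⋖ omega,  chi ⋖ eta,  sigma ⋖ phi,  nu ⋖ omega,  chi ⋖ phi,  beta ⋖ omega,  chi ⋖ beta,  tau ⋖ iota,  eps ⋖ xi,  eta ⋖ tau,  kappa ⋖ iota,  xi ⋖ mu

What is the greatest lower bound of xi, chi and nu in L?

xi

Common lower bounds of {xi, chi, nu}: eps, xi.
The greatest among these is xi.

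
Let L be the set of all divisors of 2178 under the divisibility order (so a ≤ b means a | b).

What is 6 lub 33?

66

In the divisibility order, the join is the least common multiple: lcm(6, 33) = 66.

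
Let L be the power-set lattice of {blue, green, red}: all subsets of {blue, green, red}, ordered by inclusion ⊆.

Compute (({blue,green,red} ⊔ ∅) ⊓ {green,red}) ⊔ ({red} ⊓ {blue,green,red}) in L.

{green,red}

{blue,green,red} ∨ ∅ = {blue,green,red}
{blue,green,red} ∧ {green,red} = {green,red}
{red} ∧ {blue,green,red} = {red}
{green,red} ∨ {red} = {green,red}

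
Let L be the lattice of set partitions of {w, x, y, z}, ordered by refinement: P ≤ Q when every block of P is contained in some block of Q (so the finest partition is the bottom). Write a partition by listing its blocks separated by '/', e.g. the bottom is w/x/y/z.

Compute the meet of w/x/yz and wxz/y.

The meet (common refinement) of w/x/yz and wxz/y intersects blocks pairwise, giving w/x/y/z.

w/x/y/z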